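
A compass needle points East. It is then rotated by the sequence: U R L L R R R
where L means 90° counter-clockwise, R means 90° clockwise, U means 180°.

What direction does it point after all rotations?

Answer: Final heading: East

Derivation:
Start: East
  U (U-turn (180°)) -> West
  R (right (90° clockwise)) -> North
  L (left (90° counter-clockwise)) -> West
  L (left (90° counter-clockwise)) -> South
  R (right (90° clockwise)) -> West
  R (right (90° clockwise)) -> North
  R (right (90° clockwise)) -> East
Final: East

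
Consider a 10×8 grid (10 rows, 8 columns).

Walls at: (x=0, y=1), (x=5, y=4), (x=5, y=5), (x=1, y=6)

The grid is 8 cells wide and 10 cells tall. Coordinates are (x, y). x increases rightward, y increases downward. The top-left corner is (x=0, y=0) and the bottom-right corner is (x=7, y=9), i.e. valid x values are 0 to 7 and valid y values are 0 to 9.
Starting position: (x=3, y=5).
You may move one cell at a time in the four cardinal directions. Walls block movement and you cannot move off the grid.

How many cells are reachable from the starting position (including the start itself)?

Answer: Reachable cells: 76

Derivation:
BFS flood-fill from (x=3, y=5):
  Distance 0: (x=3, y=5)
  Distance 1: (x=3, y=4), (x=2, y=5), (x=4, y=5), (x=3, y=6)
  Distance 2: (x=3, y=3), (x=2, y=4), (x=4, y=4), (x=1, y=5), (x=2, y=6), (x=4, y=6), (x=3, y=7)
  Distance 3: (x=3, y=2), (x=2, y=3), (x=4, y=3), (x=1, y=4), (x=0, y=5), (x=5, y=6), (x=2, y=7), (x=4, y=7), (x=3, y=8)
  Distance 4: (x=3, y=1), (x=2, y=2), (x=4, y=2), (x=1, y=3), (x=5, y=3), (x=0, y=4), (x=0, y=6), (x=6, y=6), (x=1, y=7), (x=5, y=7), (x=2, y=8), (x=4, y=8), (x=3, y=9)
  Distance 5: (x=3, y=0), (x=2, y=1), (x=4, y=1), (x=1, y=2), (x=5, y=2), (x=0, y=3), (x=6, y=3), (x=6, y=5), (x=7, y=6), (x=0, y=7), (x=6, y=7), (x=1, y=8), (x=5, y=8), (x=2, y=9), (x=4, y=9)
  Distance 6: (x=2, y=0), (x=4, y=0), (x=1, y=1), (x=5, y=1), (x=0, y=2), (x=6, y=2), (x=7, y=3), (x=6, y=4), (x=7, y=5), (x=7, y=7), (x=0, y=8), (x=6, y=8), (x=1, y=9), (x=5, y=9)
  Distance 7: (x=1, y=0), (x=5, y=0), (x=6, y=1), (x=7, y=2), (x=7, y=4), (x=7, y=8), (x=0, y=9), (x=6, y=9)
  Distance 8: (x=0, y=0), (x=6, y=0), (x=7, y=1), (x=7, y=9)
  Distance 9: (x=7, y=0)
Total reachable: 76 (grid has 76 open cells total)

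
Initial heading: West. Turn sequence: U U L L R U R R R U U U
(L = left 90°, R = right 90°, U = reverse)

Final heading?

Answer: Final heading: East

Derivation:
Start: West
  U (U-turn (180°)) -> East
  U (U-turn (180°)) -> West
  L (left (90° counter-clockwise)) -> South
  L (left (90° counter-clockwise)) -> East
  R (right (90° clockwise)) -> South
  U (U-turn (180°)) -> North
  R (right (90° clockwise)) -> East
  R (right (90° clockwise)) -> South
  R (right (90° clockwise)) -> West
  U (U-turn (180°)) -> East
  U (U-turn (180°)) -> West
  U (U-turn (180°)) -> East
Final: East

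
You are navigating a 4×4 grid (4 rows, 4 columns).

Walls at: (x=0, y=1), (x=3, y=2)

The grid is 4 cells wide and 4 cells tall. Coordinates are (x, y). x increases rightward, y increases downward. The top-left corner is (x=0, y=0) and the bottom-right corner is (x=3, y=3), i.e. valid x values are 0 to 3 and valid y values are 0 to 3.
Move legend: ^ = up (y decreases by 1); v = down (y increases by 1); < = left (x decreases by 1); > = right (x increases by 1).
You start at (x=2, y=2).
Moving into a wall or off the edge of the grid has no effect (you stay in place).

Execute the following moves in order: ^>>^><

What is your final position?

Answer: Final position: (x=2, y=0)

Derivation:
Start: (x=2, y=2)
  ^ (up): (x=2, y=2) -> (x=2, y=1)
  > (right): (x=2, y=1) -> (x=3, y=1)
  > (right): blocked, stay at (x=3, y=1)
  ^ (up): (x=3, y=1) -> (x=3, y=0)
  > (right): blocked, stay at (x=3, y=0)
  < (left): (x=3, y=0) -> (x=2, y=0)
Final: (x=2, y=0)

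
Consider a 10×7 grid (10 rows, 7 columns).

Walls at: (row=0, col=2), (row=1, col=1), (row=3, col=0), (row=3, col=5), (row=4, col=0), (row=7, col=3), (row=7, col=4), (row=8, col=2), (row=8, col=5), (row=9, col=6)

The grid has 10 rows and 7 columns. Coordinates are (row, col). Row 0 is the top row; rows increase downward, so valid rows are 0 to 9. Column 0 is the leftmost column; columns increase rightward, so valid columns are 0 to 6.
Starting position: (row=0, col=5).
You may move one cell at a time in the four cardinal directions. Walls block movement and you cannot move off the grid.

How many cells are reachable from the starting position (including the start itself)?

Answer: Reachable cells: 60

Derivation:
BFS flood-fill from (row=0, col=5):
  Distance 0: (row=0, col=5)
  Distance 1: (row=0, col=4), (row=0, col=6), (row=1, col=5)
  Distance 2: (row=0, col=3), (row=1, col=4), (row=1, col=6), (row=2, col=5)
  Distance 3: (row=1, col=3), (row=2, col=4), (row=2, col=6)
  Distance 4: (row=1, col=2), (row=2, col=3), (row=3, col=4), (row=3, col=6)
  Distance 5: (row=2, col=2), (row=3, col=3), (row=4, col=4), (row=4, col=6)
  Distance 6: (row=2, col=1), (row=3, col=2), (row=4, col=3), (row=4, col=5), (row=5, col=4), (row=5, col=6)
  Distance 7: (row=2, col=0), (row=3, col=1), (row=4, col=2), (row=5, col=3), (row=5, col=5), (row=6, col=4), (row=6, col=6)
  Distance 8: (row=1, col=0), (row=4, col=1), (row=5, col=2), (row=6, col=3), (row=6, col=5), (row=7, col=6)
  Distance 9: (row=0, col=0), (row=5, col=1), (row=6, col=2), (row=7, col=5), (row=8, col=6)
  Distance 10: (row=0, col=1), (row=5, col=0), (row=6, col=1), (row=7, col=2)
  Distance 11: (row=6, col=0), (row=7, col=1)
  Distance 12: (row=7, col=0), (row=8, col=1)
  Distance 13: (row=8, col=0), (row=9, col=1)
  Distance 14: (row=9, col=0), (row=9, col=2)
  Distance 15: (row=9, col=3)
  Distance 16: (row=8, col=3), (row=9, col=4)
  Distance 17: (row=8, col=4), (row=9, col=5)
Total reachable: 60 (grid has 60 open cells total)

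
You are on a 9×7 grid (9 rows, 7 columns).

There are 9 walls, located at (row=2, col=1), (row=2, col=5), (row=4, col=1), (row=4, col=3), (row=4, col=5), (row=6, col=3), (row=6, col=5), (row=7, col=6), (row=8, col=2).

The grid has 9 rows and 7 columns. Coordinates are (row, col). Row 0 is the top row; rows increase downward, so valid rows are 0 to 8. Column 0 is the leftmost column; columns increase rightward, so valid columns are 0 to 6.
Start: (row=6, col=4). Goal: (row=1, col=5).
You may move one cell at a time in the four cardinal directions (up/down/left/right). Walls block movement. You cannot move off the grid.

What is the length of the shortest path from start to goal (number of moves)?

Answer: Shortest path length: 6

Derivation:
BFS from (row=6, col=4) until reaching (row=1, col=5):
  Distance 0: (row=6, col=4)
  Distance 1: (row=5, col=4), (row=7, col=4)
  Distance 2: (row=4, col=4), (row=5, col=3), (row=5, col=5), (row=7, col=3), (row=7, col=5), (row=8, col=4)
  Distance 3: (row=3, col=4), (row=5, col=2), (row=5, col=6), (row=7, col=2), (row=8, col=3), (row=8, col=5)
  Distance 4: (row=2, col=4), (row=3, col=3), (row=3, col=5), (row=4, col=2), (row=4, col=6), (row=5, col=1), (row=6, col=2), (row=6, col=6), (row=7, col=1), (row=8, col=6)
  Distance 5: (row=1, col=4), (row=2, col=3), (row=3, col=2), (row=3, col=6), (row=5, col=0), (row=6, col=1), (row=7, col=0), (row=8, col=1)
  Distance 6: (row=0, col=4), (row=1, col=3), (row=1, col=5), (row=2, col=2), (row=2, col=6), (row=3, col=1), (row=4, col=0), (row=6, col=0), (row=8, col=0)  <- goal reached here
One shortest path (6 moves): (row=6, col=4) -> (row=5, col=4) -> (row=4, col=4) -> (row=3, col=4) -> (row=2, col=4) -> (row=1, col=4) -> (row=1, col=5)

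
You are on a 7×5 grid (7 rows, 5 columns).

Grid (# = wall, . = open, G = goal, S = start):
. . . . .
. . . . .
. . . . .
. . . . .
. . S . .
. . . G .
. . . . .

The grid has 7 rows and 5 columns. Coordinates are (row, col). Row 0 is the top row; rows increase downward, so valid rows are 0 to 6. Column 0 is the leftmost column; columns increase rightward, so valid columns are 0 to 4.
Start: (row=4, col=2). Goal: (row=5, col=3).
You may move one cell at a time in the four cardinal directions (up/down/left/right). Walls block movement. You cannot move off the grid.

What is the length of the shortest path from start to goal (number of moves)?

BFS from (row=4, col=2) until reaching (row=5, col=3):
  Distance 0: (row=4, col=2)
  Distance 1: (row=3, col=2), (row=4, col=1), (row=4, col=3), (row=5, col=2)
  Distance 2: (row=2, col=2), (row=3, col=1), (row=3, col=3), (row=4, col=0), (row=4, col=4), (row=5, col=1), (row=5, col=3), (row=6, col=2)  <- goal reached here
One shortest path (2 moves): (row=4, col=2) -> (row=4, col=3) -> (row=5, col=3)

Answer: Shortest path length: 2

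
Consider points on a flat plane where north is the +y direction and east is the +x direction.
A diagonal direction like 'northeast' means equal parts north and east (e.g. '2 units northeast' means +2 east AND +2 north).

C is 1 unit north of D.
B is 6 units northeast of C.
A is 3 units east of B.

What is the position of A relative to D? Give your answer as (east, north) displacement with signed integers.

Place D at the origin (east=0, north=0).
  C is 1 unit north of D: delta (east=+0, north=+1); C at (east=0, north=1).
  B is 6 units northeast of C: delta (east=+6, north=+6); B at (east=6, north=7).
  A is 3 units east of B: delta (east=+3, north=+0); A at (east=9, north=7).
Therefore A relative to D: (east=9, north=7).

Answer: A is at (east=9, north=7) relative to D.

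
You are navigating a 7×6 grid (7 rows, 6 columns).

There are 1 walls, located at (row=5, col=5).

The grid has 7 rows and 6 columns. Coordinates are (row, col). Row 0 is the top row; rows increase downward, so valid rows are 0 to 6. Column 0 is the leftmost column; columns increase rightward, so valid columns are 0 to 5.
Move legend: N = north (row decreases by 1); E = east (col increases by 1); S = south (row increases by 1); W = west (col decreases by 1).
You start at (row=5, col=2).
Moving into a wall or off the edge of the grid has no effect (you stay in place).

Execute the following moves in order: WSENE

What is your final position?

Start: (row=5, col=2)
  W (west): (row=5, col=2) -> (row=5, col=1)
  S (south): (row=5, col=1) -> (row=6, col=1)
  E (east): (row=6, col=1) -> (row=6, col=2)
  N (north): (row=6, col=2) -> (row=5, col=2)
  E (east): (row=5, col=2) -> (row=5, col=3)
Final: (row=5, col=3)

Answer: Final position: (row=5, col=3)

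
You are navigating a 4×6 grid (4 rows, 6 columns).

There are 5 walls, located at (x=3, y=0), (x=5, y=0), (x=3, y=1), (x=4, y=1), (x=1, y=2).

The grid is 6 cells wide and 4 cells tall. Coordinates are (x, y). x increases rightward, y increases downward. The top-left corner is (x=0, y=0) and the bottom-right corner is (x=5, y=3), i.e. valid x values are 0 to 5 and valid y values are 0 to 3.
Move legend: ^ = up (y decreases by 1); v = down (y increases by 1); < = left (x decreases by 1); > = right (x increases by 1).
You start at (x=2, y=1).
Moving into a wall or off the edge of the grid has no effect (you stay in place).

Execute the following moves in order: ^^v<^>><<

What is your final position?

Start: (x=2, y=1)
  ^ (up): (x=2, y=1) -> (x=2, y=0)
  ^ (up): blocked, stay at (x=2, y=0)
  v (down): (x=2, y=0) -> (x=2, y=1)
  < (left): (x=2, y=1) -> (x=1, y=1)
  ^ (up): (x=1, y=1) -> (x=1, y=0)
  > (right): (x=1, y=0) -> (x=2, y=0)
  > (right): blocked, stay at (x=2, y=0)
  < (left): (x=2, y=0) -> (x=1, y=0)
  < (left): (x=1, y=0) -> (x=0, y=0)
Final: (x=0, y=0)

Answer: Final position: (x=0, y=0)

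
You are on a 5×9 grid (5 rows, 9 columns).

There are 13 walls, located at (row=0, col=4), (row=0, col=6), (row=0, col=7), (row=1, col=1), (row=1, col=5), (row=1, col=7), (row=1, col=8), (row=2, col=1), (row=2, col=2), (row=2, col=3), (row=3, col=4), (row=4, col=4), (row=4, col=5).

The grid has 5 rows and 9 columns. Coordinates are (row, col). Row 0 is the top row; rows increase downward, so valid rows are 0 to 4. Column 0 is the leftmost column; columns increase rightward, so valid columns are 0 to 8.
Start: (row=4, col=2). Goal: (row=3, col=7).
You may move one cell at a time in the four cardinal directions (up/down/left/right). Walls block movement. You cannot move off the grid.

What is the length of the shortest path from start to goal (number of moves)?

BFS from (row=4, col=2) until reaching (row=3, col=7):
  Distance 0: (row=4, col=2)
  Distance 1: (row=3, col=2), (row=4, col=1), (row=4, col=3)
  Distance 2: (row=3, col=1), (row=3, col=3), (row=4, col=0)
  Distance 3: (row=3, col=0)
  Distance 4: (row=2, col=0)
  Distance 5: (row=1, col=0)
  Distance 6: (row=0, col=0)
  Distance 7: (row=0, col=1)
  Distance 8: (row=0, col=2)
  Distance 9: (row=0, col=3), (row=1, col=2)
  Distance 10: (row=1, col=3)
  Distance 11: (row=1, col=4)
  Distance 12: (row=2, col=4)
  Distance 13: (row=2, col=5)
  Distance 14: (row=2, col=6), (row=3, col=5)
  Distance 15: (row=1, col=6), (row=2, col=7), (row=3, col=6)
  Distance 16: (row=2, col=8), (row=3, col=7), (row=4, col=6)  <- goal reached here
One shortest path (16 moves): (row=4, col=2) -> (row=4, col=1) -> (row=4, col=0) -> (row=3, col=0) -> (row=2, col=0) -> (row=1, col=0) -> (row=0, col=0) -> (row=0, col=1) -> (row=0, col=2) -> (row=0, col=3) -> (row=1, col=3) -> (row=1, col=4) -> (row=2, col=4) -> (row=2, col=5) -> (row=2, col=6) -> (row=2, col=7) -> (row=3, col=7)

Answer: Shortest path length: 16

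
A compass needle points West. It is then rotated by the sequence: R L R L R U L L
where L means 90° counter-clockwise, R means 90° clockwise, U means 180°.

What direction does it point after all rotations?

Start: West
  R (right (90° clockwise)) -> North
  L (left (90° counter-clockwise)) -> West
  R (right (90° clockwise)) -> North
  L (left (90° counter-clockwise)) -> West
  R (right (90° clockwise)) -> North
  U (U-turn (180°)) -> South
  L (left (90° counter-clockwise)) -> East
  L (left (90° counter-clockwise)) -> North
Final: North

Answer: Final heading: North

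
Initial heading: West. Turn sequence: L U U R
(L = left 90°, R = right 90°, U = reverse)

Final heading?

Start: West
  L (left (90° counter-clockwise)) -> South
  U (U-turn (180°)) -> North
  U (U-turn (180°)) -> South
  R (right (90° clockwise)) -> West
Final: West

Answer: Final heading: West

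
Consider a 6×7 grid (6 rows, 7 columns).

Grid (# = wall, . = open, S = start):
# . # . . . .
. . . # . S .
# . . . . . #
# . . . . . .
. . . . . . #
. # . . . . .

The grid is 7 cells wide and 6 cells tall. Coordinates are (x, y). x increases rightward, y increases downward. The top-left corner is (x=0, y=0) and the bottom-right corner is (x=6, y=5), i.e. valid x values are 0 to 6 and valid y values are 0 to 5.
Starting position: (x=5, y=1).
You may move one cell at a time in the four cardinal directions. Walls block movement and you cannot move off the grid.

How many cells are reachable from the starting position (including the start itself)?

Answer: Reachable cells: 34

Derivation:
BFS flood-fill from (x=5, y=1):
  Distance 0: (x=5, y=1)
  Distance 1: (x=5, y=0), (x=4, y=1), (x=6, y=1), (x=5, y=2)
  Distance 2: (x=4, y=0), (x=6, y=0), (x=4, y=2), (x=5, y=3)
  Distance 3: (x=3, y=0), (x=3, y=2), (x=4, y=3), (x=6, y=3), (x=5, y=4)
  Distance 4: (x=2, y=2), (x=3, y=3), (x=4, y=4), (x=5, y=5)
  Distance 5: (x=2, y=1), (x=1, y=2), (x=2, y=3), (x=3, y=4), (x=4, y=5), (x=6, y=5)
  Distance 6: (x=1, y=1), (x=1, y=3), (x=2, y=4), (x=3, y=5)
  Distance 7: (x=1, y=0), (x=0, y=1), (x=1, y=4), (x=2, y=5)
  Distance 8: (x=0, y=4)
  Distance 9: (x=0, y=5)
Total reachable: 34 (grid has 34 open cells total)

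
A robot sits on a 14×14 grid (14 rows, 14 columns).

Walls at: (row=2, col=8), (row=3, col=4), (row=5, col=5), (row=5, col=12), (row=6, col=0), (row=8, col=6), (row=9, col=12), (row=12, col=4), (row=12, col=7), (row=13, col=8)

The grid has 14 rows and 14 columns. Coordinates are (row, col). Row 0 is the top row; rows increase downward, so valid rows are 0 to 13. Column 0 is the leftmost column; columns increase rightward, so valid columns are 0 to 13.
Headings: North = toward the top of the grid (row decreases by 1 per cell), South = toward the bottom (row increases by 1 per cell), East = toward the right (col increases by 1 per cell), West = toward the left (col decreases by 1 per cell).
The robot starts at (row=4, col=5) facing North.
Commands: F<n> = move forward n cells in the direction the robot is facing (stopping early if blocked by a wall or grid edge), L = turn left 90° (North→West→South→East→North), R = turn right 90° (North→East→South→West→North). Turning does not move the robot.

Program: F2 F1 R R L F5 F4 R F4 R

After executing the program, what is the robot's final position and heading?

Start: (row=4, col=5), facing North
  F2: move forward 2, now at (row=2, col=5)
  F1: move forward 1, now at (row=1, col=5)
  R: turn right, now facing East
  R: turn right, now facing South
  L: turn left, now facing East
  F5: move forward 5, now at (row=1, col=10)
  F4: move forward 3/4 (blocked), now at (row=1, col=13)
  R: turn right, now facing South
  F4: move forward 4, now at (row=5, col=13)
  R: turn right, now facing West
Final: (row=5, col=13), facing West

Answer: Final position: (row=5, col=13), facing West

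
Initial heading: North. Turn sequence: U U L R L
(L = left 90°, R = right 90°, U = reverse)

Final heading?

Start: North
  U (U-turn (180°)) -> South
  U (U-turn (180°)) -> North
  L (left (90° counter-clockwise)) -> West
  R (right (90° clockwise)) -> North
  L (left (90° counter-clockwise)) -> West
Final: West

Answer: Final heading: West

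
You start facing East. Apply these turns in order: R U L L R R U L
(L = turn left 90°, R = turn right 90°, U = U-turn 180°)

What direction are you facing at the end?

Start: East
  R (right (90° clockwise)) -> South
  U (U-turn (180°)) -> North
  L (left (90° counter-clockwise)) -> West
  L (left (90° counter-clockwise)) -> South
  R (right (90° clockwise)) -> West
  R (right (90° clockwise)) -> North
  U (U-turn (180°)) -> South
  L (left (90° counter-clockwise)) -> East
Final: East

Answer: Final heading: East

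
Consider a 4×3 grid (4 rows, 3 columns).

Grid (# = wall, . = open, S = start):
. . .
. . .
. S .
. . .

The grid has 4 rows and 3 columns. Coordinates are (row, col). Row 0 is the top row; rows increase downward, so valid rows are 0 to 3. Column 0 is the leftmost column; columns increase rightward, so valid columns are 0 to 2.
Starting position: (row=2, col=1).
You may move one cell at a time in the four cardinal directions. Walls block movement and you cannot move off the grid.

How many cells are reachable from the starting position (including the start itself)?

BFS flood-fill from (row=2, col=1):
  Distance 0: (row=2, col=1)
  Distance 1: (row=1, col=1), (row=2, col=0), (row=2, col=2), (row=3, col=1)
  Distance 2: (row=0, col=1), (row=1, col=0), (row=1, col=2), (row=3, col=0), (row=3, col=2)
  Distance 3: (row=0, col=0), (row=0, col=2)
Total reachable: 12 (grid has 12 open cells total)

Answer: Reachable cells: 12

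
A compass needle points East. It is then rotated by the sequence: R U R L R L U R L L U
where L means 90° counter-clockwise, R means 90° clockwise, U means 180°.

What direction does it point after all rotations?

Answer: Final heading: West

Derivation:
Start: East
  R (right (90° clockwise)) -> South
  U (U-turn (180°)) -> North
  R (right (90° clockwise)) -> East
  L (left (90° counter-clockwise)) -> North
  R (right (90° clockwise)) -> East
  L (left (90° counter-clockwise)) -> North
  U (U-turn (180°)) -> South
  R (right (90° clockwise)) -> West
  L (left (90° counter-clockwise)) -> South
  L (left (90° counter-clockwise)) -> East
  U (U-turn (180°)) -> West
Final: West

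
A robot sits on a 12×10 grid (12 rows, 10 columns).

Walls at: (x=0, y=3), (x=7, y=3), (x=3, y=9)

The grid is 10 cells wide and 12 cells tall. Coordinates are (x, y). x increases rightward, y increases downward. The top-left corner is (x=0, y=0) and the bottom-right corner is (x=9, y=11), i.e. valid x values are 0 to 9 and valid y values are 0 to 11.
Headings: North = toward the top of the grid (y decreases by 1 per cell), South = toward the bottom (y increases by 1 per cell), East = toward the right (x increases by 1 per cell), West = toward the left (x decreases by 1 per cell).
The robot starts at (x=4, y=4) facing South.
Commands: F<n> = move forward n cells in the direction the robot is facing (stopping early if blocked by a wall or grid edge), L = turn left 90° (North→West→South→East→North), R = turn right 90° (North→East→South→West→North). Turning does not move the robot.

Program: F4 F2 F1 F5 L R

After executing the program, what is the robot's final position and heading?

Answer: Final position: (x=4, y=11), facing South

Derivation:
Start: (x=4, y=4), facing South
  F4: move forward 4, now at (x=4, y=8)
  F2: move forward 2, now at (x=4, y=10)
  F1: move forward 1, now at (x=4, y=11)
  F5: move forward 0/5 (blocked), now at (x=4, y=11)
  L: turn left, now facing East
  R: turn right, now facing South
Final: (x=4, y=11), facing South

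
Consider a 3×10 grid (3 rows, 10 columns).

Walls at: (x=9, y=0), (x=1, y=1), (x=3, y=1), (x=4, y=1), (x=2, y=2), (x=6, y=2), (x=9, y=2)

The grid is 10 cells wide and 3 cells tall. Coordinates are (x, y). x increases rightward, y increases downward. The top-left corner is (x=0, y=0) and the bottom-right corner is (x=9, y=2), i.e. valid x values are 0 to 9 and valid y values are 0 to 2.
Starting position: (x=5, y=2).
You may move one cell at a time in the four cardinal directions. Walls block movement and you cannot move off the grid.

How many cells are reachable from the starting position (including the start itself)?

Answer: Reachable cells: 23

Derivation:
BFS flood-fill from (x=5, y=2):
  Distance 0: (x=5, y=2)
  Distance 1: (x=5, y=1), (x=4, y=2)
  Distance 2: (x=5, y=0), (x=6, y=1), (x=3, y=2)
  Distance 3: (x=4, y=0), (x=6, y=0), (x=7, y=1)
  Distance 4: (x=3, y=0), (x=7, y=0), (x=8, y=1), (x=7, y=2)
  Distance 5: (x=2, y=0), (x=8, y=0), (x=9, y=1), (x=8, y=2)
  Distance 6: (x=1, y=0), (x=2, y=1)
  Distance 7: (x=0, y=0)
  Distance 8: (x=0, y=1)
  Distance 9: (x=0, y=2)
  Distance 10: (x=1, y=2)
Total reachable: 23 (grid has 23 open cells total)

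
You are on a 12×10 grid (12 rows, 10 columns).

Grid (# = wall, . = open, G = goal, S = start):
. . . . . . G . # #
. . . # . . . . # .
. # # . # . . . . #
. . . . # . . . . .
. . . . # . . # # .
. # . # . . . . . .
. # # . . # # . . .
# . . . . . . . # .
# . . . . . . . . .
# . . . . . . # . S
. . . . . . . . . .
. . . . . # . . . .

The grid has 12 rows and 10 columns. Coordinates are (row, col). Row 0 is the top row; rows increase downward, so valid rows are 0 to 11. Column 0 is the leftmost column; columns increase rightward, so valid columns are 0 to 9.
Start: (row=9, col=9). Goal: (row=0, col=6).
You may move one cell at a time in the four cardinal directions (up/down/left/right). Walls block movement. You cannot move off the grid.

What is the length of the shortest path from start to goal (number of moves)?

Answer: Shortest path length: 12

Derivation:
BFS from (row=9, col=9) until reaching (row=0, col=6):
  Distance 0: (row=9, col=9)
  Distance 1: (row=8, col=9), (row=9, col=8), (row=10, col=9)
  Distance 2: (row=7, col=9), (row=8, col=8), (row=10, col=8), (row=11, col=9)
  Distance 3: (row=6, col=9), (row=8, col=7), (row=10, col=7), (row=11, col=8)
  Distance 4: (row=5, col=9), (row=6, col=8), (row=7, col=7), (row=8, col=6), (row=10, col=6), (row=11, col=7)
  Distance 5: (row=4, col=9), (row=5, col=8), (row=6, col=7), (row=7, col=6), (row=8, col=5), (row=9, col=6), (row=10, col=5), (row=11, col=6)
  Distance 6: (row=3, col=9), (row=5, col=7), (row=7, col=5), (row=8, col=4), (row=9, col=5), (row=10, col=4)
  Distance 7: (row=3, col=8), (row=5, col=6), (row=7, col=4), (row=8, col=3), (row=9, col=4), (row=10, col=3), (row=11, col=4)
  Distance 8: (row=2, col=8), (row=3, col=7), (row=4, col=6), (row=5, col=5), (row=6, col=4), (row=7, col=3), (row=8, col=2), (row=9, col=3), (row=10, col=2), (row=11, col=3)
  Distance 9: (row=2, col=7), (row=3, col=6), (row=4, col=5), (row=5, col=4), (row=6, col=3), (row=7, col=2), (row=8, col=1), (row=9, col=2), (row=10, col=1), (row=11, col=2)
  Distance 10: (row=1, col=7), (row=2, col=6), (row=3, col=5), (row=7, col=1), (row=9, col=1), (row=10, col=0), (row=11, col=1)
  Distance 11: (row=0, col=7), (row=1, col=6), (row=2, col=5), (row=11, col=0)
  Distance 12: (row=0, col=6), (row=1, col=5)  <- goal reached here
One shortest path (12 moves): (row=9, col=9) -> (row=9, col=8) -> (row=8, col=8) -> (row=8, col=7) -> (row=7, col=7) -> (row=6, col=7) -> (row=5, col=7) -> (row=5, col=6) -> (row=4, col=6) -> (row=3, col=6) -> (row=2, col=6) -> (row=1, col=6) -> (row=0, col=6)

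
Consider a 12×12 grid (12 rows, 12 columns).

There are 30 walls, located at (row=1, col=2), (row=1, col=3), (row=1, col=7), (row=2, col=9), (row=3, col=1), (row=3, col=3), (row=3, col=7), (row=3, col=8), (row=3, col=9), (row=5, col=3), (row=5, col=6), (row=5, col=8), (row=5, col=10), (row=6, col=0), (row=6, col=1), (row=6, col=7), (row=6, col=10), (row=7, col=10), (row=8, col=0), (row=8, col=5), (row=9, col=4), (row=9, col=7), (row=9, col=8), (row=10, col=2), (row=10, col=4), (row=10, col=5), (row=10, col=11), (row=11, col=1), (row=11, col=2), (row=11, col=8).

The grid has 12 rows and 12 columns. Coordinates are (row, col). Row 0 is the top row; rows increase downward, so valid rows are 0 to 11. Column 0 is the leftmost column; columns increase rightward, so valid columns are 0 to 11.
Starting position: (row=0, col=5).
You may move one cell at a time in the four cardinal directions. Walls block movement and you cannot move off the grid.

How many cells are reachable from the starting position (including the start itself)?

Answer: Reachable cells: 114

Derivation:
BFS flood-fill from (row=0, col=5):
  Distance 0: (row=0, col=5)
  Distance 1: (row=0, col=4), (row=0, col=6), (row=1, col=5)
  Distance 2: (row=0, col=3), (row=0, col=7), (row=1, col=4), (row=1, col=6), (row=2, col=5)
  Distance 3: (row=0, col=2), (row=0, col=8), (row=2, col=4), (row=2, col=6), (row=3, col=5)
  Distance 4: (row=0, col=1), (row=0, col=9), (row=1, col=8), (row=2, col=3), (row=2, col=7), (row=3, col=4), (row=3, col=6), (row=4, col=5)
  Distance 5: (row=0, col=0), (row=0, col=10), (row=1, col=1), (row=1, col=9), (row=2, col=2), (row=2, col=8), (row=4, col=4), (row=4, col=6), (row=5, col=5)
  Distance 6: (row=0, col=11), (row=1, col=0), (row=1, col=10), (row=2, col=1), (row=3, col=2), (row=4, col=3), (row=4, col=7), (row=5, col=4), (row=6, col=5)
  Distance 7: (row=1, col=11), (row=2, col=0), (row=2, col=10), (row=4, col=2), (row=4, col=8), (row=5, col=7), (row=6, col=4), (row=6, col=6), (row=7, col=5)
  Distance 8: (row=2, col=11), (row=3, col=0), (row=3, col=10), (row=4, col=1), (row=4, col=9), (row=5, col=2), (row=6, col=3), (row=7, col=4), (row=7, col=6)
  Distance 9: (row=3, col=11), (row=4, col=0), (row=4, col=10), (row=5, col=1), (row=5, col=9), (row=6, col=2), (row=7, col=3), (row=7, col=7), (row=8, col=4), (row=8, col=6)
  Distance 10: (row=4, col=11), (row=5, col=0), (row=6, col=9), (row=7, col=2), (row=7, col=8), (row=8, col=3), (row=8, col=7), (row=9, col=6)
  Distance 11: (row=5, col=11), (row=6, col=8), (row=7, col=1), (row=7, col=9), (row=8, col=2), (row=8, col=8), (row=9, col=3), (row=9, col=5), (row=10, col=6)
  Distance 12: (row=6, col=11), (row=7, col=0), (row=8, col=1), (row=8, col=9), (row=9, col=2), (row=10, col=3), (row=10, col=7), (row=11, col=6)
  Distance 13: (row=7, col=11), (row=8, col=10), (row=9, col=1), (row=9, col=9), (row=10, col=8), (row=11, col=3), (row=11, col=5), (row=11, col=7)
  Distance 14: (row=8, col=11), (row=9, col=0), (row=9, col=10), (row=10, col=1), (row=10, col=9), (row=11, col=4)
  Distance 15: (row=9, col=11), (row=10, col=0), (row=10, col=10), (row=11, col=9)
  Distance 16: (row=11, col=0), (row=11, col=10)
  Distance 17: (row=11, col=11)
Total reachable: 114 (grid has 114 open cells total)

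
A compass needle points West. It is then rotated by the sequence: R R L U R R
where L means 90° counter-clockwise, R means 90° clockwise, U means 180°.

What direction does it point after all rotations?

Start: West
  R (right (90° clockwise)) -> North
  R (right (90° clockwise)) -> East
  L (left (90° counter-clockwise)) -> North
  U (U-turn (180°)) -> South
  R (right (90° clockwise)) -> West
  R (right (90° clockwise)) -> North
Final: North

Answer: Final heading: North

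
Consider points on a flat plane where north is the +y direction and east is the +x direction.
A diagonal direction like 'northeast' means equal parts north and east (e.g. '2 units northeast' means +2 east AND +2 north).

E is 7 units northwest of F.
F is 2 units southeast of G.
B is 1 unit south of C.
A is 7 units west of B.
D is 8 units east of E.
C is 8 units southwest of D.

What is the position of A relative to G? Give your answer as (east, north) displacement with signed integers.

Place G at the origin (east=0, north=0).
  F is 2 units southeast of G: delta (east=+2, north=-2); F at (east=2, north=-2).
  E is 7 units northwest of F: delta (east=-7, north=+7); E at (east=-5, north=5).
  D is 8 units east of E: delta (east=+8, north=+0); D at (east=3, north=5).
  C is 8 units southwest of D: delta (east=-8, north=-8); C at (east=-5, north=-3).
  B is 1 unit south of C: delta (east=+0, north=-1); B at (east=-5, north=-4).
  A is 7 units west of B: delta (east=-7, north=+0); A at (east=-12, north=-4).
Therefore A relative to G: (east=-12, north=-4).

Answer: A is at (east=-12, north=-4) relative to G.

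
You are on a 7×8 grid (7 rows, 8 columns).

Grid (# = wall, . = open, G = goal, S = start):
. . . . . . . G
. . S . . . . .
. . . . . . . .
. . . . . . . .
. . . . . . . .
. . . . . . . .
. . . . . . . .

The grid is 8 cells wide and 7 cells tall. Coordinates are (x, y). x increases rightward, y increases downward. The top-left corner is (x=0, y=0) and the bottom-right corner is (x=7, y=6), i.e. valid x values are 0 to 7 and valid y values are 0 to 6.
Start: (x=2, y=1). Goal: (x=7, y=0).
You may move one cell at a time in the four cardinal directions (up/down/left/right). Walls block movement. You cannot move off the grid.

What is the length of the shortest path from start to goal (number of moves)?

Answer: Shortest path length: 6

Derivation:
BFS from (x=2, y=1) until reaching (x=7, y=0):
  Distance 0: (x=2, y=1)
  Distance 1: (x=2, y=0), (x=1, y=1), (x=3, y=1), (x=2, y=2)
  Distance 2: (x=1, y=0), (x=3, y=0), (x=0, y=1), (x=4, y=1), (x=1, y=2), (x=3, y=2), (x=2, y=3)
  Distance 3: (x=0, y=0), (x=4, y=0), (x=5, y=1), (x=0, y=2), (x=4, y=2), (x=1, y=3), (x=3, y=3), (x=2, y=4)
  Distance 4: (x=5, y=0), (x=6, y=1), (x=5, y=2), (x=0, y=3), (x=4, y=3), (x=1, y=4), (x=3, y=4), (x=2, y=5)
  Distance 5: (x=6, y=0), (x=7, y=1), (x=6, y=2), (x=5, y=3), (x=0, y=4), (x=4, y=4), (x=1, y=5), (x=3, y=5), (x=2, y=6)
  Distance 6: (x=7, y=0), (x=7, y=2), (x=6, y=3), (x=5, y=4), (x=0, y=5), (x=4, y=5), (x=1, y=6), (x=3, y=6)  <- goal reached here
One shortest path (6 moves): (x=2, y=1) -> (x=3, y=1) -> (x=4, y=1) -> (x=5, y=1) -> (x=6, y=1) -> (x=7, y=1) -> (x=7, y=0)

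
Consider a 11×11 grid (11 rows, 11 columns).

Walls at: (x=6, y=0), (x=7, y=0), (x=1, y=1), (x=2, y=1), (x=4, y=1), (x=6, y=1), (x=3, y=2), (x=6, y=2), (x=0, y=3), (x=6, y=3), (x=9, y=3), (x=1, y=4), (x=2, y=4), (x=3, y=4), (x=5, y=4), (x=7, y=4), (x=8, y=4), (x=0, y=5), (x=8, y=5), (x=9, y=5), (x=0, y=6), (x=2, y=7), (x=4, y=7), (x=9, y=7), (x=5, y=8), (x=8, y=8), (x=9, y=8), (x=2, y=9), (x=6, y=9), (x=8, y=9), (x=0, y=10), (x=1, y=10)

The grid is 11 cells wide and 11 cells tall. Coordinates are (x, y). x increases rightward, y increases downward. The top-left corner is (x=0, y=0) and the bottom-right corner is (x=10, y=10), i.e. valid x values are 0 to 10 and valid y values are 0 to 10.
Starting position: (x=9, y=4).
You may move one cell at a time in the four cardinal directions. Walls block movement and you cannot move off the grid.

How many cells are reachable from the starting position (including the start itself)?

Answer: Reachable cells: 88

Derivation:
BFS flood-fill from (x=9, y=4):
  Distance 0: (x=9, y=4)
  Distance 1: (x=10, y=4)
  Distance 2: (x=10, y=3), (x=10, y=5)
  Distance 3: (x=10, y=2), (x=10, y=6)
  Distance 4: (x=10, y=1), (x=9, y=2), (x=9, y=6), (x=10, y=7)
  Distance 5: (x=10, y=0), (x=9, y=1), (x=8, y=2), (x=8, y=6), (x=10, y=8)
  Distance 6: (x=9, y=0), (x=8, y=1), (x=7, y=2), (x=8, y=3), (x=7, y=6), (x=8, y=7), (x=10, y=9)
  Distance 7: (x=8, y=0), (x=7, y=1), (x=7, y=3), (x=7, y=5), (x=6, y=6), (x=7, y=7), (x=9, y=9), (x=10, y=10)
  Distance 8: (x=6, y=5), (x=5, y=6), (x=6, y=7), (x=7, y=8), (x=9, y=10)
  Distance 9: (x=6, y=4), (x=5, y=5), (x=4, y=6), (x=5, y=7), (x=6, y=8), (x=7, y=9), (x=8, y=10)
  Distance 10: (x=4, y=5), (x=3, y=6), (x=7, y=10)
  Distance 11: (x=4, y=4), (x=3, y=5), (x=2, y=6), (x=3, y=7), (x=6, y=10)
  Distance 12: (x=4, y=3), (x=2, y=5), (x=1, y=6), (x=3, y=8), (x=5, y=10)
  Distance 13: (x=4, y=2), (x=3, y=3), (x=5, y=3), (x=1, y=5), (x=1, y=7), (x=2, y=8), (x=4, y=8), (x=3, y=9), (x=5, y=9), (x=4, y=10)
  Distance 14: (x=5, y=2), (x=2, y=3), (x=0, y=7), (x=1, y=8), (x=4, y=9), (x=3, y=10)
  Distance 15: (x=5, y=1), (x=2, y=2), (x=1, y=3), (x=0, y=8), (x=1, y=9), (x=2, y=10)
  Distance 16: (x=5, y=0), (x=1, y=2), (x=0, y=9)
  Distance 17: (x=4, y=0), (x=0, y=2)
  Distance 18: (x=3, y=0), (x=0, y=1)
  Distance 19: (x=0, y=0), (x=2, y=0), (x=3, y=1)
  Distance 20: (x=1, y=0)
Total reachable: 88 (grid has 89 open cells total)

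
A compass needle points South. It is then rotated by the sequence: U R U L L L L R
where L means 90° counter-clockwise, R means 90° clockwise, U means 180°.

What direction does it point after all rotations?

Answer: Final heading: North

Derivation:
Start: South
  U (U-turn (180°)) -> North
  R (right (90° clockwise)) -> East
  U (U-turn (180°)) -> West
  L (left (90° counter-clockwise)) -> South
  L (left (90° counter-clockwise)) -> East
  L (left (90° counter-clockwise)) -> North
  L (left (90° counter-clockwise)) -> West
  R (right (90° clockwise)) -> North
Final: North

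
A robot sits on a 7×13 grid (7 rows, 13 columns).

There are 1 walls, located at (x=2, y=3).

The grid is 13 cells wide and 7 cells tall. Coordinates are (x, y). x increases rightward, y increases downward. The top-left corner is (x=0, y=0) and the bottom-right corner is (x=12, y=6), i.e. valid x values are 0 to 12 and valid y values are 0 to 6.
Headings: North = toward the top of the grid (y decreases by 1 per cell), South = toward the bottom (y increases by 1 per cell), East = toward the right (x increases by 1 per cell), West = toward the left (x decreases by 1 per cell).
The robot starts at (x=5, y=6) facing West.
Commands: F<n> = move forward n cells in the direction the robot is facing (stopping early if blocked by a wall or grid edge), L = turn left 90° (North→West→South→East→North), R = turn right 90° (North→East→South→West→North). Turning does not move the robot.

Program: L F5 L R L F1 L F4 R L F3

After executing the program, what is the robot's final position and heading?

Start: (x=5, y=6), facing West
  L: turn left, now facing South
  F5: move forward 0/5 (blocked), now at (x=5, y=6)
  L: turn left, now facing East
  R: turn right, now facing South
  L: turn left, now facing East
  F1: move forward 1, now at (x=6, y=6)
  L: turn left, now facing North
  F4: move forward 4, now at (x=6, y=2)
  R: turn right, now facing East
  L: turn left, now facing North
  F3: move forward 2/3 (blocked), now at (x=6, y=0)
Final: (x=6, y=0), facing North

Answer: Final position: (x=6, y=0), facing North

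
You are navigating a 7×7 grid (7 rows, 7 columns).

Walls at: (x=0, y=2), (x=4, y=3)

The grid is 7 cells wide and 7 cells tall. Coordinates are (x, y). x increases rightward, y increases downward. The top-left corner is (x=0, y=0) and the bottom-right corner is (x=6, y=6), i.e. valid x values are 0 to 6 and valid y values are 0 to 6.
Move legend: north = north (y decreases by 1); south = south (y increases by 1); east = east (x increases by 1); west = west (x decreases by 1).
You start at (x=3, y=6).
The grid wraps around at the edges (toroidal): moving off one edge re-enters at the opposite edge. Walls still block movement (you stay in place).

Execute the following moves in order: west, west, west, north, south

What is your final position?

Answer: Final position: (x=0, y=6)

Derivation:
Start: (x=3, y=6)
  west (west): (x=3, y=6) -> (x=2, y=6)
  west (west): (x=2, y=6) -> (x=1, y=6)
  west (west): (x=1, y=6) -> (x=0, y=6)
  north (north): (x=0, y=6) -> (x=0, y=5)
  south (south): (x=0, y=5) -> (x=0, y=6)
Final: (x=0, y=6)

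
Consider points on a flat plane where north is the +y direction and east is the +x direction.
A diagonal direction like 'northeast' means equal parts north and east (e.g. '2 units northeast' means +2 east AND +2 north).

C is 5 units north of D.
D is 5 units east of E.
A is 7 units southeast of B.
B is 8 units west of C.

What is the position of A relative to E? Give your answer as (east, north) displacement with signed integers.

Place E at the origin (east=0, north=0).
  D is 5 units east of E: delta (east=+5, north=+0); D at (east=5, north=0).
  C is 5 units north of D: delta (east=+0, north=+5); C at (east=5, north=5).
  B is 8 units west of C: delta (east=-8, north=+0); B at (east=-3, north=5).
  A is 7 units southeast of B: delta (east=+7, north=-7); A at (east=4, north=-2).
Therefore A relative to E: (east=4, north=-2).

Answer: A is at (east=4, north=-2) relative to E.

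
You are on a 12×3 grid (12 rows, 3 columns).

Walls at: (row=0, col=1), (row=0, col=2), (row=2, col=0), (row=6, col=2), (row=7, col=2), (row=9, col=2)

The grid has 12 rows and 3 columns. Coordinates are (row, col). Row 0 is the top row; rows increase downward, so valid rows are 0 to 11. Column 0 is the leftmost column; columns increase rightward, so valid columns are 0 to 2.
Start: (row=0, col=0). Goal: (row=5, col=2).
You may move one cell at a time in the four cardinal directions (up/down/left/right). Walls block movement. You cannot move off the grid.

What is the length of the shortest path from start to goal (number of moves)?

Answer: Shortest path length: 7

Derivation:
BFS from (row=0, col=0) until reaching (row=5, col=2):
  Distance 0: (row=0, col=0)
  Distance 1: (row=1, col=0)
  Distance 2: (row=1, col=1)
  Distance 3: (row=1, col=2), (row=2, col=1)
  Distance 4: (row=2, col=2), (row=3, col=1)
  Distance 5: (row=3, col=0), (row=3, col=2), (row=4, col=1)
  Distance 6: (row=4, col=0), (row=4, col=2), (row=5, col=1)
  Distance 7: (row=5, col=0), (row=5, col=2), (row=6, col=1)  <- goal reached here
One shortest path (7 moves): (row=0, col=0) -> (row=1, col=0) -> (row=1, col=1) -> (row=1, col=2) -> (row=2, col=2) -> (row=3, col=2) -> (row=4, col=2) -> (row=5, col=2)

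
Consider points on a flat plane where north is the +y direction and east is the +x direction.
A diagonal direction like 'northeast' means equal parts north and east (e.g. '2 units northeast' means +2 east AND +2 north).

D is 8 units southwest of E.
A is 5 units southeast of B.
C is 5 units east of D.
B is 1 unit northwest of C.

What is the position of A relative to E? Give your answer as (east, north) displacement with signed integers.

Place E at the origin (east=0, north=0).
  D is 8 units southwest of E: delta (east=-8, north=-8); D at (east=-8, north=-8).
  C is 5 units east of D: delta (east=+5, north=+0); C at (east=-3, north=-8).
  B is 1 unit northwest of C: delta (east=-1, north=+1); B at (east=-4, north=-7).
  A is 5 units southeast of B: delta (east=+5, north=-5); A at (east=1, north=-12).
Therefore A relative to E: (east=1, north=-12).

Answer: A is at (east=1, north=-12) relative to E.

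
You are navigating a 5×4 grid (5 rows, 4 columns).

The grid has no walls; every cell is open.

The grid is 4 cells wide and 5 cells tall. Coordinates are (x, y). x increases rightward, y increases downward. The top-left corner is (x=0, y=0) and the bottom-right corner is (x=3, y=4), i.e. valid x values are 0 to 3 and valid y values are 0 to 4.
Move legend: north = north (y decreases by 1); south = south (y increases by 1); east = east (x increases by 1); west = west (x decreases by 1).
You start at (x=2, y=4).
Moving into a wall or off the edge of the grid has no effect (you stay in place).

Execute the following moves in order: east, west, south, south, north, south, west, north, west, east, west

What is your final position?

Answer: Final position: (x=0, y=3)

Derivation:
Start: (x=2, y=4)
  east (east): (x=2, y=4) -> (x=3, y=4)
  west (west): (x=3, y=4) -> (x=2, y=4)
  south (south): blocked, stay at (x=2, y=4)
  south (south): blocked, stay at (x=2, y=4)
  north (north): (x=2, y=4) -> (x=2, y=3)
  south (south): (x=2, y=3) -> (x=2, y=4)
  west (west): (x=2, y=4) -> (x=1, y=4)
  north (north): (x=1, y=4) -> (x=1, y=3)
  west (west): (x=1, y=3) -> (x=0, y=3)
  east (east): (x=0, y=3) -> (x=1, y=3)
  west (west): (x=1, y=3) -> (x=0, y=3)
Final: (x=0, y=3)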